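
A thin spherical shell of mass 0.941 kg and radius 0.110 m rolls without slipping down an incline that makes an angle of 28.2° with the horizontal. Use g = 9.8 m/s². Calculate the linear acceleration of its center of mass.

Translation along the incline: Mg sinθ − f = Ma.
Rotation about the center: fR = Iα with I = (2/3)MR². No-slip gives a = αR, so f = (I/R²)a = (2/3)M a.
Substituting: Mg sinθ = (1 + 0.6667)Ma, so a = g sinθ/(1 + 0.6667) = (9.8) sin 28.2° / 1.667 = 2.779 m/s².

a ≈ 2.78 m/s²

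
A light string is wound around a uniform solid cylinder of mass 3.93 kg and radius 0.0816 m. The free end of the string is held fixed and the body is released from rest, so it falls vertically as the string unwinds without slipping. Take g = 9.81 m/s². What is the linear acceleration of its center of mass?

a ≈ 6.54 m/s²

Translation: Mg − T = Ma. Rotation about the center: TR = Iα with I = ½MR².
With a = αR: T = (I/R²)a = (1/2)M a, so Mg = (1 + 0.5000)Ma.
a = g/(1 + 0.5000) = 9.81/1.500 = 6.540 m/s².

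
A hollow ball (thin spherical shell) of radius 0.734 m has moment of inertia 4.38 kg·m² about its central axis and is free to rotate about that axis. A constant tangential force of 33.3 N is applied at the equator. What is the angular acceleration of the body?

τ = F R = (33.3)(0.734) = 24.44 N·m.
From τ = Iα: α = 24.44/4.380 = 5.580 rad/s².

α ≈ 5.58 rad/s²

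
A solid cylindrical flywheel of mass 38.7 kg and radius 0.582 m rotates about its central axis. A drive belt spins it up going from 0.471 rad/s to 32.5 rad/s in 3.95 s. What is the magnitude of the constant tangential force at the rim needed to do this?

F ≈ 91.3 N

I = ½MR² = (1/2)(38.7)(0.582)² = 6.554 kg·m².
α = Δω/Δt = (32.5 − 0.471)/3.95 = 8.109 rad/s².
The required torque is τ = Iα = (6.554)(8.109) = 53.15 N·m.
A tangential force at the rim gives τ = FR, so F = τ/R = 53.15/0.582 = 91.32 N.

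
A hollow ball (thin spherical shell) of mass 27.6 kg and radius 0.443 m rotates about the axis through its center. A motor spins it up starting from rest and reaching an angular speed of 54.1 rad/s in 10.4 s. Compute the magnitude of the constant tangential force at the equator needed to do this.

I = (2/3)MR² = (2/3)(27.6)(0.443)² = 3.611 kg·m².
α = Δω/Δt = (54.1 − 0)/10.4 = 5.202 rad/s².
The required torque is τ = Iα = (3.611)(5.202) = 18.78 N·m.
A tangential force at the equator gives τ = FR, so F = τ/R = 18.78/0.443 = 42.40 N.

F ≈ 42.4 N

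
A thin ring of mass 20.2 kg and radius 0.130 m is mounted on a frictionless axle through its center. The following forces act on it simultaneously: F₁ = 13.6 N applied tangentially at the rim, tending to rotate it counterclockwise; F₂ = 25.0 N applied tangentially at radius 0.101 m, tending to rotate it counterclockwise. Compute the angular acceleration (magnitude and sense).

α ≈ 12.6 rad/s², counterclockwise

I = MR² = (20.2)(0.130)² = 0.3414 kg·m².
Taking counterclockwise as positive: τ₁ = +(13.6)(0.130) = +1.768 N·m; τ₂ = +(25.0)(0.101) = +2.525 N·m.
Net torque τ = 4.293 N·m.
α = τ/I = 4.293/0.3414 = 12.58 rad/s².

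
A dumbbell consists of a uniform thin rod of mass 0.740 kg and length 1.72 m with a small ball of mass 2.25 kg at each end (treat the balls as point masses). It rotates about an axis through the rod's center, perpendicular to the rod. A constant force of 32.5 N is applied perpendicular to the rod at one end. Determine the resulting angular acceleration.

I_rod = (1/12)ML² = (1/12)(0.740)(1.72)² = 0.1824 kg·m².
I_balls = 2·m·(L/2)² = 2(2.25)(0.8600)² = 3.328 kg·m².
Total I = 3.511 kg·m².
τ = F·(L/2) = (32.5)(0.860) = 27.95 N·m.
α = τ/I = 27.95/3.511 = 7.962 rad/s².

α ≈ 7.96 rad/s²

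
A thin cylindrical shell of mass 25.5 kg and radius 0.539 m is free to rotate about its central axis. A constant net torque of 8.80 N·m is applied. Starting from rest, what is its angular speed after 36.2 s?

ω ≈ 43.0 rad/s

I = MR² = (25.5)(0.539)² = 7.408 kg·m².
α = τ/I = 8.80/7.408 = 1.188 rad/s².
ω = ω₀ + αt = 0 + (1.188)(36.2) = 43.00 rad/s.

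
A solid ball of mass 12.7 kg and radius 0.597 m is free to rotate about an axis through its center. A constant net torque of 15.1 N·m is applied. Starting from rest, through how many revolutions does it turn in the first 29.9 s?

I = (2/5)MR² = (2/5)(12.7)(0.597)² = 1.811 kg·m².
α = τ/I = 15.1/1.811 = 8.340 rad/s².
θ = ½αt² = ½(8.340)(29.9)² = 3728 rad.
Revolutions = θ/(2π) = 593.3.

≈ 593 revolutions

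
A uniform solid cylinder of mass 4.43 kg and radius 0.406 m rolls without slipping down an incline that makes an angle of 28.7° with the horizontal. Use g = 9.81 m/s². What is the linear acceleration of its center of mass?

a ≈ 3.14 m/s²

Translation along the incline: Mg sinθ − f = Ma.
Rotation about the center: fR = Iα with I = ½MR². No-slip gives a = αR, so f = (I/R²)a = (1/2)M a.
Substituting: Mg sinθ = (1 + 0.5000)Ma, so a = g sinθ/(1 + 0.5000) = (9.81) sin 28.7° / 1.500 = 3.141 m/s².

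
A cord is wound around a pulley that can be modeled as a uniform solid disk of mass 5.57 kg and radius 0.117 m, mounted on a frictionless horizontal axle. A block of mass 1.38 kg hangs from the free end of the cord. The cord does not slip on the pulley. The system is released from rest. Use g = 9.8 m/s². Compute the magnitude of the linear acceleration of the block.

I = ½MR² = (1/2)(5.57)(0.117)² = 0.03812 kg·m².
Block: mg − T = ma. Pulley: TR = Iα. No-slip: a = αR, so T = (I/R²)a = 2.785·a.
Then mg = (m + 2.785)a, so a = (1.38)(9.8)/(1.38 + 2.785) = 3.247 m/s².

a ≈ 3.25 m/s²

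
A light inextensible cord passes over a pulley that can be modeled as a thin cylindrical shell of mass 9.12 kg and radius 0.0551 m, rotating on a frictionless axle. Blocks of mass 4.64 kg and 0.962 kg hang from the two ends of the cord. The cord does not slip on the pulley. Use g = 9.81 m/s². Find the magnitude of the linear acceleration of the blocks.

I = MR² = (9.12)(0.0551)² = 0.02769 kg·m².
Heavier block: m₁g − T₁ = m₁a. Lighter block: T₂ − m₂g = m₂a.
Pulley: (T₁ − T₂)R = Iα = I(a/R), so T₁ − T₂ = (I/R²)a = 1·M_p a = 9.120·a.
Adding the three: (m₁ − m₂)g = (m₁ + m₂ + 9.120)a, so a = (4.64 − 0.962)(9.81)/(4.64 + 0.962 + 9.120) = 2.451 m/s².

a ≈ 2.45 m/s²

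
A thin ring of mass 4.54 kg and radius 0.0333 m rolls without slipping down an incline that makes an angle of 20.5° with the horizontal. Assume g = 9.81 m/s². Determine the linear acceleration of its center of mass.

Translation along the incline: Mg sinθ − f = Ma.
Rotation about the center: fR = Iα with I = MR². No-slip gives a = αR, so f = (I/R²)a = M a.
Substituting: Mg sinθ = (1 + 1.000)Ma, so a = g sinθ/(1 + 1.000) = (9.81) sin 20.5° / 2.000 = 1.718 m/s².

a ≈ 1.72 m/s²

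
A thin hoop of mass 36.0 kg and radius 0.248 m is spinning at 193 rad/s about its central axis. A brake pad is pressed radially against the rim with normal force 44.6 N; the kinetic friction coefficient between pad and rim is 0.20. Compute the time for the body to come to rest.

t ≈ 193 s

I = MR² = (36.0)(0.248)² = 2.214 kg·m².
Friction force f = μN = (0.20)(44.6) = 8.920 N at the rim; torque magnitude τ = fR = 2.212 N·m, opposing ω.
|α| = τ/I = 2.212/2.214 = 0.9991 rad/s² (deceleration).
0 = ω₀ − |α|t ⇒ t = ω₀/|α| = 193/0.9991 = 193.2 s.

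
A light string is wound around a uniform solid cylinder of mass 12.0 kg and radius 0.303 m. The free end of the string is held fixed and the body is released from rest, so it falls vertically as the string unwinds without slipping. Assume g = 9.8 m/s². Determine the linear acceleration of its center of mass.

Translation: Mg − T = Ma. Rotation about the center: TR = Iα with I = ½MR².
With a = αR: T = (I/R²)a = (1/2)M a, so Mg = (1 + 0.5000)Ma.
a = g/(1 + 0.5000) = 9.8/1.500 = 6.533 m/s².

a ≈ 6.53 m/s²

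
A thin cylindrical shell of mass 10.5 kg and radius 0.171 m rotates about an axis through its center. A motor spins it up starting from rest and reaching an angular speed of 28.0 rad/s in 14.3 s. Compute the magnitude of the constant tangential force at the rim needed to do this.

I = MR² = (10.5)(0.171)² = 0.3070 kg·m².
α = Δω/Δt = (28.0 − 0)/14.3 = 1.958 rad/s².
The required torque is τ = Iα = (0.3070)(1.958) = 0.6012 N·m.
A tangential force at the rim gives τ = FR, so F = τ/R = 0.6012/0.171 = 3.516 N.

F ≈ 3.52 N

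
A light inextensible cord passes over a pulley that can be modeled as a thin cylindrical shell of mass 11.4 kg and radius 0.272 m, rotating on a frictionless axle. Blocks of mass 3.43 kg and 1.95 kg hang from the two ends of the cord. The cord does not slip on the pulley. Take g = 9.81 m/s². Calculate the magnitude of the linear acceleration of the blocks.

I = MR² = (11.4)(0.272)² = 0.8434 kg·m².
Heavier block: m₁g − T₁ = m₁a. Lighter block: T₂ − m₂g = m₂a.
Pulley: (T₁ − T₂)R = Iα = I(a/R), so T₁ − T₂ = (I/R²)a = 1·M_p a = 11.40·a.
Adding the three: (m₁ − m₂)g = (m₁ + m₂ + 11.40)a, so a = (3.43 − 1.95)(9.81)/(3.43 + 1.95 + 11.40) = 0.8652 m/s².

a ≈ 0.865 m/s²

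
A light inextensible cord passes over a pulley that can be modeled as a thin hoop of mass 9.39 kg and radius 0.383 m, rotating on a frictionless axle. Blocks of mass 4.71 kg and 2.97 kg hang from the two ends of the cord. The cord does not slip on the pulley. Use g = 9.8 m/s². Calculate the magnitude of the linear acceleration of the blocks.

I = MR² = (9.39)(0.383)² = 1.377 kg·m².
Heavier block: m₁g − T₁ = m₁a. Lighter block: T₂ − m₂g = m₂a.
Pulley: (T₁ − T₂)R = Iα = I(a/R), so T₁ − T₂ = (I/R²)a = 1·M_p a = 9.390·a.
Adding the three: (m₁ − m₂)g = (m₁ + m₂ + 9.390)a, so a = (4.71 − 2.97)(9.8)/(4.71 + 2.97 + 9.390) = 0.9989 m/s².

a ≈ 0.999 m/s²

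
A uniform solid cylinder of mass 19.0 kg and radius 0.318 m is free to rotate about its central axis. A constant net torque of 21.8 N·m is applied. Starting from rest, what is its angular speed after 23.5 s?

ω ≈ 533 rad/s

I = ½MR² = (1/2)(19.0)(0.318)² = 0.9607 kg·m².
α = τ/I = 21.8/0.9607 = 22.69 rad/s².
ω = ω₀ + αt = 0 + (22.69)(23.5) = 533.3 rad/s.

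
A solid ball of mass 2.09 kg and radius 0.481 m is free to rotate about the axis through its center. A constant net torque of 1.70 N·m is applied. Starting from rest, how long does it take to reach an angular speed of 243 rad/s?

t ≈ 27.6 s

I = (2/5)MR² = (2/5)(2.09)(0.481)² = 0.1934 kg·m².
α = τ/I = 1.70/0.1934 = 8.789 rad/s².
ω = αt ⇒ t = ω/α = 243/8.789 = 27.65 s.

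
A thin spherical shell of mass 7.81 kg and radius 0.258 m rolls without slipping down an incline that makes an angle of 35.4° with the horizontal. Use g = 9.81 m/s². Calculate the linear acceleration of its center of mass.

Translation along the incline: Mg sinθ − f = Ma.
Rotation about the center: fR = Iα with I = (2/3)MR². No-slip gives a = αR, so f = (I/R²)a = (2/3)M a.
Substituting: Mg sinθ = (1 + 0.6667)Ma, so a = g sinθ/(1 + 0.6667) = (9.81) sin 35.4° / 1.667 = 3.410 m/s².

a ≈ 3.41 m/s²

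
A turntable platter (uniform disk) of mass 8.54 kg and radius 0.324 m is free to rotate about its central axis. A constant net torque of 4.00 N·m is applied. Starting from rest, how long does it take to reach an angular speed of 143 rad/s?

I = ½MR² = (1/2)(8.54)(0.324)² = 0.4482 kg·m².
α = τ/I = 4.00/0.4482 = 8.924 rad/s².
ω = αt ⇒ t = ω/α = 143/8.924 = 16.02 s.

t ≈ 16.0 s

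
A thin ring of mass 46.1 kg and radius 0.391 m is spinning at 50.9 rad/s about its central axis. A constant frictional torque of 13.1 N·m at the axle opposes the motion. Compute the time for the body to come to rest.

I = MR² = (46.1)(0.391)² = 7.048 kg·m².
The net torque has magnitude 13.1 N·m, opposing ω.
|α| = τ/I = 13.10/7.048 = 1.859 rad/s² (deceleration).
0 = ω₀ − |α|t ⇒ t = ω₀/|α| = 50.9/1.859 = 27.38 s.

t ≈ 27.4 s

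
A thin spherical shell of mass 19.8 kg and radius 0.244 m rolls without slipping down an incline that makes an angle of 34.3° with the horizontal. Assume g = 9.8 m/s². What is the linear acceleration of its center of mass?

a ≈ 3.31 m/s²

Translation along the incline: Mg sinθ − f = Ma.
Rotation about the center: fR = Iα with I = (2/3)MR². No-slip gives a = αR, so f = (I/R²)a = (2/3)M a.
Substituting: Mg sinθ = (1 + 0.6667)Ma, so a = g sinθ/(1 + 0.6667) = (9.8) sin 34.3° / 1.667 = 3.314 m/s².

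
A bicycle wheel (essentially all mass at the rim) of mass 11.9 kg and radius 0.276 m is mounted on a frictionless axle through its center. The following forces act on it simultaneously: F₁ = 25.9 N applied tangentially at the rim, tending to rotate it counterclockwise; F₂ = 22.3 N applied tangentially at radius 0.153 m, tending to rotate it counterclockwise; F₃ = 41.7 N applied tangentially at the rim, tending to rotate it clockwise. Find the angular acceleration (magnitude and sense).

α ≈ 1.05 rad/s², clockwise

I = MR² = (11.9)(0.276)² = 0.9065 kg·m².
Taking counterclockwise as positive: τ₁ = +(25.9)(0.276) = +7.148 N·m; τ₂ = +(22.3)(0.153) = +3.412 N·m; τ₃ = −(41.7)(0.276) = −11.51 N·m.
Net torque τ = -0.9489 N·m.
α = τ/I = -0.9489/0.9065 = -1.047 rad/s².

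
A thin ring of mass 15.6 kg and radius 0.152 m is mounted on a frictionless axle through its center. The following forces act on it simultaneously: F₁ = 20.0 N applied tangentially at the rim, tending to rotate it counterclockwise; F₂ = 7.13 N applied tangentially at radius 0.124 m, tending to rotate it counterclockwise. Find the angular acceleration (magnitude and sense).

α ≈ 10.9 rad/s², counterclockwise

I = MR² = (15.6)(0.152)² = 0.3604 kg·m².
Taking counterclockwise as positive: τ₁ = +(20.0)(0.152) = +3.040 N·m; τ₂ = +(7.13)(0.124) = +0.8841 N·m.
Net torque τ = 3.924 N·m.
α = τ/I = 3.924/0.3604 = 10.89 rad/s².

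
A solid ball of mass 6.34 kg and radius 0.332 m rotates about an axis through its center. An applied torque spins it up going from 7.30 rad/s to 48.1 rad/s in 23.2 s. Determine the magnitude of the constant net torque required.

I = (2/5)MR² = (2/5)(6.34)(0.332)² = 0.2795 kg·m².
α = Δω/Δt = (48.1 − 7.30)/23.2 = 1.759 rad/s².
τ = Iα = (0.2795)(1.759) = 0.4916 N·m.

τ ≈ 0.492 N·m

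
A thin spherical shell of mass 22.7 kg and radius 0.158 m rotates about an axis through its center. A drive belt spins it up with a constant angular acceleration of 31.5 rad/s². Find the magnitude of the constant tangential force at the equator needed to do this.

F ≈ 75.3 N

I = (2/3)MR² = (2/3)(22.7)(0.158)² = 0.3778 kg·m².
The required torque is τ = Iα = (0.3778)(31.50) = 11.90 N·m.
A tangential force at the equator gives τ = FR, so F = τ/R = 11.90/0.158 = 75.32 N.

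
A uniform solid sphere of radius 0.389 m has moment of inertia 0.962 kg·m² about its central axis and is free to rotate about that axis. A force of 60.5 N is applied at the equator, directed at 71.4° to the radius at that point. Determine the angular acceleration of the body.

α ≈ 23.2 rad/s²

Only the tangential component produces torque: τ = F R sinθ = (60.5)(0.389) sin 71.4° = 22.31 N·m.
From τ = Iα: α = 22.31/0.9620 = 23.19 rad/s².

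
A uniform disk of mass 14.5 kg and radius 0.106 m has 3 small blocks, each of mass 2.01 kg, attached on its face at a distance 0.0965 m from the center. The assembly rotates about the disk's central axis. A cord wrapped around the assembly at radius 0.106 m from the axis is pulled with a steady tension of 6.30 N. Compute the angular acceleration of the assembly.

α ≈ 4.85 rad/s²

I_disk = ½MR² = ½(14.5)(0.106)² = 0.08146 kg·m².
I_blocks = 3·m·r² = 3(2.01)(0.0965)² = 0.05615 kg·m².
Total I = 0.1376 kg·m².
τ = F r = (6.30)(0.106) = 0.6678 N·m.
α = τ/I = 0.6678/0.1376 = 4.853 rad/s².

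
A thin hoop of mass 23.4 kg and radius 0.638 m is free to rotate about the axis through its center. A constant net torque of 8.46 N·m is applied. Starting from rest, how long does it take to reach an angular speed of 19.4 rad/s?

t ≈ 21.8 s

I = MR² = (23.4)(0.638)² = 9.525 kg·m².
α = τ/I = 8.46/9.525 = 0.8882 rad/s².
ω = αt ⇒ t = ω/α = 19.4/0.8882 = 21.84 s.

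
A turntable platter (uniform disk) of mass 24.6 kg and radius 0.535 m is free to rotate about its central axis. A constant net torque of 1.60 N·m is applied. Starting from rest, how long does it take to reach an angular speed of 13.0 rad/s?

I = ½MR² = (1/2)(24.6)(0.535)² = 3.521 kg·m².
α = τ/I = 1.60/3.521 = 0.4545 rad/s².
ω = αt ⇒ t = ω/α = 13.0/0.4545 = 28.60 s.

t ≈ 28.6 s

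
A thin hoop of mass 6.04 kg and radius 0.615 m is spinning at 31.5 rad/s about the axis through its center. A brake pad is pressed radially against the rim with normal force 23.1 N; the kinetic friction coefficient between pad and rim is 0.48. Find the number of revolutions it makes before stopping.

≈ 26.5 revolutions

I = MR² = (6.04)(0.615)² = 2.284 kg·m².
Friction force f = μN = (0.48)(23.1) = 11.09 N at the rim; torque magnitude τ = fR = 6.819 N·m, opposing ω.
|α| = τ/I = 6.819/2.284 = 2.985 rad/s² (deceleration).
ω² = ω₀² − 2|α|θ with ω = 0 ⇒ θ = ω₀²/(2|α|) = 166.2 rad = 26.45 rev.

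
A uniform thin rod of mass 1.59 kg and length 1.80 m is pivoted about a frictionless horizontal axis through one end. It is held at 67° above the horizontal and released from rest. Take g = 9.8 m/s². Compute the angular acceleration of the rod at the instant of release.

α ≈ 3.19 rad/s²

About the pivot, I = (1/3)ML² = (1/3)(1.59)(1.80)² = 1.717 kg·m².
The weight acts at the center, a distance L/2 = 0.9000 m from the pivot; τ = Mg(L/2) cos 67° = 5.480 N·m.
α = τ/I = 5.480/1.717 = 3.191 rad/s².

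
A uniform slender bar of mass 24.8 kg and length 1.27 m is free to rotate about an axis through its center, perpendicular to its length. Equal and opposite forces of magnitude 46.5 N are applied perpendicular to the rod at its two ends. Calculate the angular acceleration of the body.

α ≈ 17.7 rad/s²

I = (1/12)ML² = (1/12)(24.8)(1.27)² = 3.333 kg·m².
The couple gives τ = F·(L/2) + F·(L/2) = F L = (46.5)(1.27) = 59.05 N·m.
From τ = Iα: α = 59.05/3.333 = 17.72 rad/s².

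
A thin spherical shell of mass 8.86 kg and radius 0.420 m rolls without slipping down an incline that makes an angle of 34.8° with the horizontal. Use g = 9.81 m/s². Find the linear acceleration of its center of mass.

Translation along the incline: Mg sinθ − f = Ma.
Rotation about the center: fR = Iα with I = (2/3)MR². No-slip gives a = αR, so f = (I/R²)a = (2/3)M a.
Substituting: Mg sinθ = (1 + 0.6667)Ma, so a = g sinθ/(1 + 0.6667) = (9.81) sin 34.8° / 1.667 = 3.359 m/s².

a ≈ 3.36 m/s²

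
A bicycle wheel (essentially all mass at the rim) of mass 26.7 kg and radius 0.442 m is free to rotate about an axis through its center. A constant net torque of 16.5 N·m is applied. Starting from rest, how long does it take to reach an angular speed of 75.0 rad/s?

I = MR² = (26.7)(0.442)² = 5.216 kg·m².
α = τ/I = 16.5/5.216 = 3.163 rad/s².
ω = αt ⇒ t = ω/α = 75.0/3.163 = 23.71 s.

t ≈ 23.7 s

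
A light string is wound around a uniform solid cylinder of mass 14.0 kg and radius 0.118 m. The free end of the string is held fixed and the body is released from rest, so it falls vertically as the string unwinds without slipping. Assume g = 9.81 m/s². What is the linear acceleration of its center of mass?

a ≈ 6.54 m/s²

Translation: Mg − T = Ma. Rotation about the center: TR = Iα with I = ½MR².
With a = αR: T = (I/R²)a = (1/2)M a, so Mg = (1 + 0.5000)Ma.
a = g/(1 + 0.5000) = 9.81/1.500 = 6.540 m/s².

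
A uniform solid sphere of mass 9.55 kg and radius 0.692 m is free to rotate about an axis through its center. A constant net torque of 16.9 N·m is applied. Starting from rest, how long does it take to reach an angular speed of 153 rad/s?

t ≈ 16.6 s

I = (2/5)MR² = (2/5)(9.55)(0.692)² = 1.829 kg·m².
α = τ/I = 16.9/1.829 = 9.239 rad/s².
ω = αt ⇒ t = ω/α = 153/9.239 = 16.56 s.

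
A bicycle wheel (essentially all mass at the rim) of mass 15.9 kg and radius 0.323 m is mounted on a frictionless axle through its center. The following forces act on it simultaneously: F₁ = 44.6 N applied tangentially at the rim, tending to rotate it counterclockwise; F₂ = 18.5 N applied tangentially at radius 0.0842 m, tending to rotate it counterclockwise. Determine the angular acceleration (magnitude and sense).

α ≈ 9.62 rad/s², counterclockwise

I = MR² = (15.9)(0.323)² = 1.659 kg·m².
Taking counterclockwise as positive: τ₁ = +(44.6)(0.323) = +14.41 N·m; τ₂ = +(18.5)(0.0842) = +1.558 N·m.
Net torque τ = 15.96 N·m.
α = τ/I = 15.96/1.659 = 9.623 rad/s².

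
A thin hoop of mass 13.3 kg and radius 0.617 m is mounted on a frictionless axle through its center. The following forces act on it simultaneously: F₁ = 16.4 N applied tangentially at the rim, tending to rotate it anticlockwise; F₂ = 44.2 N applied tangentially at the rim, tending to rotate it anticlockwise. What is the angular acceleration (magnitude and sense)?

I = MR² = (13.3)(0.617)² = 5.063 kg·m².
Taking anticlockwise as positive: τ₁ = +(16.4)(0.617) = +10.12 N·m; τ₂ = +(44.2)(0.617) = +27.27 N·m.
Net torque τ = 37.39 N·m.
α = τ/I = 37.39/5.063 = 7.385 rad/s².

α ≈ 7.38 rad/s², anticlockwise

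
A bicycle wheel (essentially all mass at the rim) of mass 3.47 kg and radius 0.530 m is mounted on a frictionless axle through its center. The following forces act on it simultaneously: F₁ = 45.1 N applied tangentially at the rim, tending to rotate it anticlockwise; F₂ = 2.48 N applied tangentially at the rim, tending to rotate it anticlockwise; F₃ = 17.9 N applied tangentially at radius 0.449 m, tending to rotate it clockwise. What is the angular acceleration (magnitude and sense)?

α ≈ 17.6 rad/s², anticlockwise

I = MR² = (3.47)(0.530)² = 0.9747 kg·m².
Taking anticlockwise as positive: τ₁ = +(45.1)(0.530) = +23.90 N·m; τ₂ = +(2.48)(0.530) = +1.314 N·m; τ₃ = −(17.9)(0.449) = −8.037 N·m.
Net torque τ = 17.18 N·m.
α = τ/I = 17.18/0.9747 = 17.63 rad/s².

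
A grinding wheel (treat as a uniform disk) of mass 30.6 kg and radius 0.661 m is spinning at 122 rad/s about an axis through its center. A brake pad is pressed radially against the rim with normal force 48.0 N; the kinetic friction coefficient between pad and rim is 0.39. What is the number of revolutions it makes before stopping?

I = ½MR² = (1/2)(30.6)(0.661)² = 6.685 kg·m².
Friction force f = μN = (0.39)(48.0) = 18.72 N at the rim; torque magnitude τ = fR = 12.37 N·m, opposing ω.
|α| = τ/I = 12.37/6.685 = 1.851 rad/s² (deceleration).
ω² = ω₀² − 2|α|θ with ω = 0 ⇒ θ = ω₀²/(2|α|) = 4020 rad = 639.9 rev.

≈ 640 revolutions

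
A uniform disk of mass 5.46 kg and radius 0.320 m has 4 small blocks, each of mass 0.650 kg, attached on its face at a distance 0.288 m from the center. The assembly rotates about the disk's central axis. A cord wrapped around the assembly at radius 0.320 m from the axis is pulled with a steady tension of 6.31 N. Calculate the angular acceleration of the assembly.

α ≈ 4.08 rad/s²

I_disk = ½MR² = ½(5.46)(0.320)² = 0.2796 kg·m².
I_blocks = 4·m·r² = 4(0.650)(0.288)² = 0.2157 kg·m².
Total I = 0.4952 kg·m².
τ = F r = (6.31)(0.320) = 2.019 N·m.
α = τ/I = 2.019/0.4952 = 4.077 rad/s².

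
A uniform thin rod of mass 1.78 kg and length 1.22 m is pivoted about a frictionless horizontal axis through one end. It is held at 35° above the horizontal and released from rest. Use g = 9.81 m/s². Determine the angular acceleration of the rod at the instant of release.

About the pivot, I = (1/3)ML² = (1/3)(1.78)(1.22)² = 0.8831 kg·m².
The weight acts at the center, a distance L/2 = 0.6100 m from the pivot; τ = Mg(L/2) cos 35° = 8.725 N·m.
α = τ/I = 8.725/0.8831 = 9.880 rad/s².

α ≈ 9.88 rad/s²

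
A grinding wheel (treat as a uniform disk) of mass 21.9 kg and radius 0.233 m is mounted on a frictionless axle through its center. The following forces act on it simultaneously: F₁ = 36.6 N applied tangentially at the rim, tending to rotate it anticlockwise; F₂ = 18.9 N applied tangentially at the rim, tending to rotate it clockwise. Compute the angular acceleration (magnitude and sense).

α ≈ 6.94 rad/s², anticlockwise

I = ½MR² = (1/2)(21.9)(0.233)² = 0.5945 kg·m².
Taking anticlockwise as positive: τ₁ = +(36.6)(0.233) = +8.528 N·m; τ₂ = −(18.9)(0.233) = −4.404 N·m.
Net torque τ = 4.124 N·m.
α = τ/I = 4.124/0.5945 = 6.938 rad/s².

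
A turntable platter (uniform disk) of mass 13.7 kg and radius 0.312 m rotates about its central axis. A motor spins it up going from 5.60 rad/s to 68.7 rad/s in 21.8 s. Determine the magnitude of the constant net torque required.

τ ≈ 1.93 N·m

I = ½MR² = (1/2)(13.7)(0.312)² = 0.6668 kg·m².
α = Δω/Δt = (68.7 − 5.60)/21.8 = 2.894 rad/s².
τ = Iα = (0.6668)(2.894) = 1.930 N·m.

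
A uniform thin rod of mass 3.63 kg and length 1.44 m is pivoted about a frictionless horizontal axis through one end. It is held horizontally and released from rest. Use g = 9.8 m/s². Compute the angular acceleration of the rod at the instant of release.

α ≈ 10.2 rad/s²

About the pivot, I = (1/3)ML² = (1/3)(3.63)(1.44)² = 2.509 kg·m².
The weight acts at the center, a distance L/2 = 0.7200 m from the pivot; τ = Mg(L/2) = 25.61 N·m.
α = τ/I = 25.61/2.509 = 10.21 rad/s².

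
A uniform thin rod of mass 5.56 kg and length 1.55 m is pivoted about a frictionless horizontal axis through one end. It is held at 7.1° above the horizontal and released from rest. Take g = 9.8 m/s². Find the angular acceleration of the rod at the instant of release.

α ≈ 9.41 rad/s²

About the pivot, I = (1/3)ML² = (1/3)(5.56)(1.55)² = 4.453 kg·m².
The weight acts at the center, a distance L/2 = 0.7750 m from the pivot; τ = Mg(L/2) cos 7.1° = 41.90 N·m.
α = τ/I = 41.90/4.453 = 9.411 rad/s².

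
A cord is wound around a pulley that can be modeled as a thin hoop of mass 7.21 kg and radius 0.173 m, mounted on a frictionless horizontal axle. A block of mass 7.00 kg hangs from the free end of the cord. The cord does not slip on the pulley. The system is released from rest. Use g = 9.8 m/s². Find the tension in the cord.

I = MR² = (7.21)(0.173)² = 0.2158 kg·m².
Block: mg − T = ma. Pulley: TR = Iα. No-slip: a = αR, so T = (I/R²)a = 7.210·a.
Then mg = (m + 7.210)a, so a = (7.00)(9.8)/(7.00 + 7.210) = 4.828 m/s².
T = 7.210·a = 34.81 N.

T ≈ 34.8 N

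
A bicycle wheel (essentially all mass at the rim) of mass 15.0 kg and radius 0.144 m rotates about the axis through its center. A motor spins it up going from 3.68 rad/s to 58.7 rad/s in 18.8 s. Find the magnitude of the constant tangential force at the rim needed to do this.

I = MR² = (15.0)(0.144)² = 0.3110 kg·m².
α = Δω/Δt = (58.7 − 3.68)/18.8 = 2.927 rad/s².
The required torque is τ = Iα = (0.3110)(2.927) = 0.9103 N·m.
A tangential force at the rim gives τ = FR, so F = τ/R = 0.9103/0.144 = 6.321 N.

F ≈ 6.32 N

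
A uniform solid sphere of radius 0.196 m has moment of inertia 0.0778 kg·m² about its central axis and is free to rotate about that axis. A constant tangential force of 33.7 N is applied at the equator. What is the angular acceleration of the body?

τ = F R = (33.7)(0.196) = 6.605 N·m.
From τ = Iα: α = 6.605/0.07780 = 84.90 rad/s².

α ≈ 84.9 rad/s²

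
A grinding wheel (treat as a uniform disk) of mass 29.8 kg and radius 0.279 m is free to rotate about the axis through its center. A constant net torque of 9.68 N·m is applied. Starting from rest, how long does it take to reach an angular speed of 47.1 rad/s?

t ≈ 5.64 s

I = ½MR² = (1/2)(29.8)(0.279)² = 1.160 kg·m².
α = τ/I = 9.68/1.160 = 8.346 rad/s².
ω = αt ⇒ t = ω/α = 47.1/8.346 = 5.643 s.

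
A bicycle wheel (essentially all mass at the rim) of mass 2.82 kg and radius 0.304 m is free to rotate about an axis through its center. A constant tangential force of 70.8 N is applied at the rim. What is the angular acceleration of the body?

I = MR² = (2.82)(0.304)² = 0.2606 kg·m².
τ = F R = (70.8)(0.304) = 21.52 N·m.
Newton's second law for rotation, τ = Iα, gives α = τ/I = 21.52/0.2606 = 82.59 rad/s².

α ≈ 82.6 rad/s²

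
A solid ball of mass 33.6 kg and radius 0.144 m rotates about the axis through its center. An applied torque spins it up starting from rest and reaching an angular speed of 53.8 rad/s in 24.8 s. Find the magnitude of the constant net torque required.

I = (2/5)MR² = (2/5)(33.6)(0.144)² = 0.2787 kg·m².
α = Δω/Δt = (53.8 − 0)/24.8 = 2.169 rad/s².
τ = Iα = (0.2787)(2.169) = 0.6046 N·m.

τ ≈ 0.605 N·m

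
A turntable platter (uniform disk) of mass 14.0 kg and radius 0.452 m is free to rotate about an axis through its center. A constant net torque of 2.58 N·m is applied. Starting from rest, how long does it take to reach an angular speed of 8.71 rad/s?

t ≈ 4.83 s

I = ½MR² = (1/2)(14.0)(0.452)² = 1.430 kg·m².
α = τ/I = 2.58/1.430 = 1.804 rad/s².
ω = αt ⇒ t = ω/α = 8.71/1.804 = 4.828 s.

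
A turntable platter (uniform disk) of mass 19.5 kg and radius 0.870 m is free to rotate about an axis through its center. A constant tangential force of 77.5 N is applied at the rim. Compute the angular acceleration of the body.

α ≈ 9.14 rad/s²

I = ½MR² = (1/2)(19.5)(0.870)² = 7.380 kg·m².
τ = F R = (77.5)(0.870) = 67.42 N·m.
Newton's second law for rotation, τ = Iα, gives α = τ/I = 67.42/7.380 = 9.136 rad/s².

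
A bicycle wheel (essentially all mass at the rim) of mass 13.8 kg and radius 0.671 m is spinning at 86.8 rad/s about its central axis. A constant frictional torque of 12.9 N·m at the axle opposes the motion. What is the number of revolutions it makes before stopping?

≈ 289 revolutions

I = MR² = (13.8)(0.671)² = 6.213 kg·m².
The net torque has magnitude 12.9 N·m, opposing ω.
|α| = τ/I = 12.90/6.213 = 2.076 rad/s² (deceleration).
ω² = ω₀² − 2|α|θ with ω = 0 ⇒ θ = ω₀²/(2|α|) = 1814 rad = 288.8 rev.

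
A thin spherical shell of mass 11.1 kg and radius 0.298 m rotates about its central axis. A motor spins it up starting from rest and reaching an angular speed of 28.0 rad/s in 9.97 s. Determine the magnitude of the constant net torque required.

I = (2/3)MR² = (2/3)(11.1)(0.298)² = 0.6571 kg·m².
α = Δω/Δt = (28.0 − 0)/9.97 = 2.808 rad/s².
τ = Iα = (0.6571)(2.808) = 1.846 N·m.

τ ≈ 1.85 N·m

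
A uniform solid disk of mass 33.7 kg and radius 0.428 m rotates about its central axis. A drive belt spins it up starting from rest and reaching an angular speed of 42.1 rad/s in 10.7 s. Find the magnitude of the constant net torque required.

I = ½MR² = (1/2)(33.7)(0.428)² = 3.087 kg·m².
α = Δω/Δt = (42.1 − 0)/10.7 = 3.935 rad/s².
τ = Iα = (3.087)(3.935) = 12.14 N·m.

τ ≈ 12.1 N·m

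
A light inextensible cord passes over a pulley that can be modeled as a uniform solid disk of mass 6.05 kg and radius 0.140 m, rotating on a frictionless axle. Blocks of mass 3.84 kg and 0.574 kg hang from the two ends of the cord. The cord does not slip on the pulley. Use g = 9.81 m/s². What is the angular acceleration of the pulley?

I = ½MR² = (1/2)(6.05)(0.140)² = 0.05929 kg·m².
Heavier block: m₁g − T₁ = m₁a. Lighter block: T₂ − m₂g = m₂a.
Pulley: (T₁ − T₂)R = Iα = I(a/R), so T₁ − T₂ = (I/R²)a = (1/2)M_p a = 3.025·a.
Adding the three: (m₁ − m₂)g = (m₁ + m₂ + 3.025)a, so a = (3.84 − 0.574)(9.81)/(3.84 + 0.574 + 3.025) = 4.307 m/s².
α = a/R = 4.307/0.140 = 30.76 rad/s².

α ≈ 30.8 rad/s²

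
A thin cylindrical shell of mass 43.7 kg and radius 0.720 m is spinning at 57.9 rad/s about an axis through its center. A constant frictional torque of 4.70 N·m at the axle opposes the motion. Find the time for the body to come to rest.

t ≈ 279 s

I = MR² = (43.7)(0.720)² = 22.65 kg·m².
The net torque has magnitude 4.70 N·m, opposing ω.
|α| = τ/I = 4.700/22.65 = 0.2075 rad/s² (deceleration).
0 = ω₀ − |α|t ⇒ t = ω₀/|α| = 57.9/0.2075 = 279.1 s.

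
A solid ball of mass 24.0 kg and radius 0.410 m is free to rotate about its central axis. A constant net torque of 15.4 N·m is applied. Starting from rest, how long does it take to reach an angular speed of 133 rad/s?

I = (2/5)MR² = (2/5)(24.0)(0.410)² = 1.614 kg·m².
α = τ/I = 15.4/1.614 = 9.543 rad/s².
ω = αt ⇒ t = ω/α = 133/9.543 = 13.94 s.

t ≈ 13.9 s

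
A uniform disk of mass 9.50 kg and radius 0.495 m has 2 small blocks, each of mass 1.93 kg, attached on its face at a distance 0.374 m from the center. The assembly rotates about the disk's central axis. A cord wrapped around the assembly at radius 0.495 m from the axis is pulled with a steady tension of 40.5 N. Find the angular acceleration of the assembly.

I_disk = ½MR² = ½(9.50)(0.495)² = 1.164 kg·m².
I_blocks = 2·m·r² = 2(1.93)(0.374)² = 0.5399 kg·m².
Total I = 1.704 kg·m².
τ = F r = (40.5)(0.495) = 20.05 N·m.
α = τ/I = 20.05/1.704 = 11.77 rad/s².

α ≈ 11.8 rad/s²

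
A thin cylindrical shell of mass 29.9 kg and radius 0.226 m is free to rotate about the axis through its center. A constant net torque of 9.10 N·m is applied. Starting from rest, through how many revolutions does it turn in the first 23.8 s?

I = MR² = (29.9)(0.226)² = 1.527 kg·m².
α = τ/I = 9.10/1.527 = 5.959 rad/s².
θ = ½αt² = ½(5.959)(23.8)² = 1688 rad.
Revolutions = θ/(2π) = 268.6.

≈ 269 revolutions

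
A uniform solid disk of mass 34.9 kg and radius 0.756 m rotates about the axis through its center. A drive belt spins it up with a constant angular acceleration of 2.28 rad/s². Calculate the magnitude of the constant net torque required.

I = ½MR² = (1/2)(34.9)(0.756)² = 9.973 kg·m².
τ = Iα = (9.973)(2.280) = 22.74 N·m.

τ ≈ 22.7 N·m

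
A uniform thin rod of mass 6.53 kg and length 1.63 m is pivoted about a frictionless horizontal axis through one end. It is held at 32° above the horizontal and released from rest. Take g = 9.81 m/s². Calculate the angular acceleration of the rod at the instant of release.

α ≈ 7.66 rad/s²

About the pivot, I = (1/3)ML² = (1/3)(6.53)(1.63)² = 5.783 kg·m².
The weight acts at the center, a distance L/2 = 0.8150 m from the pivot; τ = Mg(L/2) cos 32° = 44.28 N·m.
α = τ/I = 44.28/5.783 = 7.656 rad/s².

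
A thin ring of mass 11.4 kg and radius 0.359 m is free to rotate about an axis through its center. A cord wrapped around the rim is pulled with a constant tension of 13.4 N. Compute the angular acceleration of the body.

I = MR² = (11.4)(0.359)² = 1.469 kg·m².
τ = F R = (13.4)(0.359) = 4.811 N·m.
From τ = Iα: α = 4.811/1.469 = 3.274 rad/s².

α ≈ 3.27 rad/s²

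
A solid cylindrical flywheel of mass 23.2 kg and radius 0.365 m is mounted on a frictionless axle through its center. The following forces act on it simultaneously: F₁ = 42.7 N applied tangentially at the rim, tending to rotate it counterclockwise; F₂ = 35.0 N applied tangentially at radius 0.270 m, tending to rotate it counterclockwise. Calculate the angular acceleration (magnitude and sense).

I = ½MR² = (1/2)(23.2)(0.365)² = 1.545 kg·m².
Taking counterclockwise as positive: τ₁ = +(42.7)(0.365) = +15.59 N·m; τ₂ = +(35.0)(0.270) = +9.450 N·m.
Net torque τ = 25.04 N·m.
α = τ/I = 25.04/1.545 = 16.20 rad/s².

α ≈ 16.2 rad/s², counterclockwise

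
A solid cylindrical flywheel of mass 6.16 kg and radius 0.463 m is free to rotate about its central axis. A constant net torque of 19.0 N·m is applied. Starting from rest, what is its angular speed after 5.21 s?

I = ½MR² = (1/2)(6.16)(0.463)² = 0.6603 kg·m².
α = τ/I = 19.0/0.6603 = 28.78 rad/s².
ω = ω₀ + αt = 0 + (28.78)(5.21) = 149.9 rad/s.

ω ≈ 150 rad/s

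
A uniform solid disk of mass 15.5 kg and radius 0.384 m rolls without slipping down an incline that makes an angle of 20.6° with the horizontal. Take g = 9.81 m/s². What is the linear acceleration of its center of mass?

a ≈ 2.30 m/s²

Translation along the incline: Mg sinθ − f = Ma.
Rotation about the center: fR = Iα with I = ½MR². No-slip gives a = αR, so f = (I/R²)a = (1/2)M a.
Substituting: Mg sinθ = (1 + 0.5000)Ma, so a = g sinθ/(1 + 0.5000) = (9.81) sin 20.6° / 1.500 = 2.301 m/s².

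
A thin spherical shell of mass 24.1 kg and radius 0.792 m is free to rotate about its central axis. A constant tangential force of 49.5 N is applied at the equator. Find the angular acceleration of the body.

α ≈ 3.89 rad/s²

I = (2/3)MR² = (2/3)(24.1)(0.792)² = 10.08 kg·m².
τ = F R = (49.5)(0.792) = 39.20 N·m.
From τ = Iα: α = 39.20/10.08 = 3.890 rad/s².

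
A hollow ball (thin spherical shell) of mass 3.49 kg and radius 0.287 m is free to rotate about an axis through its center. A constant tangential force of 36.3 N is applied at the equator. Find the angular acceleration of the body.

α ≈ 54.4 rad/s²

I = (2/3)MR² = (2/3)(3.49)(0.287)² = 0.1916 kg·m².
τ = F R = (36.3)(0.287) = 10.42 N·m.
From τ = Iα: α = 10.42/0.1916 = 54.36 rad/s².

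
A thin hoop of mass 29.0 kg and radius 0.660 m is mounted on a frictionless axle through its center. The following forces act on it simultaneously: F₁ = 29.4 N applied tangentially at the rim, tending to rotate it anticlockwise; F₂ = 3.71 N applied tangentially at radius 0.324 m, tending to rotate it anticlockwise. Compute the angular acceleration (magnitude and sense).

I = MR² = (29.0)(0.660)² = 12.63 kg·m².
Taking anticlockwise as positive: τ₁ = +(29.4)(0.660) = +19.40 N·m; τ₂ = +(3.71)(0.324) = +1.202 N·m.
Net torque τ = 20.61 N·m.
α = τ/I = 20.61/12.63 = 1.631 rad/s².

α ≈ 1.63 rad/s², anticlockwise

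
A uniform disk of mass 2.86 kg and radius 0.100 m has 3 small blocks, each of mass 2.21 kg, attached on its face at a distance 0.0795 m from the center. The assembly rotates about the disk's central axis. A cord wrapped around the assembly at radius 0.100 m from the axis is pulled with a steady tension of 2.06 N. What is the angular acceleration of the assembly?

I_disk = ½MR² = ½(2.86)(0.100)² = 0.01430 kg·m².
I_blocks = 3·m·r² = 3(2.21)(0.0795)² = 0.04190 kg·m².
Total I = 0.05620 kg·m².
τ = F r = (2.06)(0.100) = 0.2060 N·m.
α = τ/I = 0.2060/0.05620 = 3.665 rad/s².

α ≈ 3.67 rad/s²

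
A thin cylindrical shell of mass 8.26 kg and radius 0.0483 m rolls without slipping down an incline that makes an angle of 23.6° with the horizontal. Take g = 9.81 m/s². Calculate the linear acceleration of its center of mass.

Translation along the incline: Mg sinθ − f = Ma.
Rotation about the center: fR = Iα with I = MR². No-slip gives a = αR, so f = (I/R²)a = M a.
Substituting: Mg sinθ = (1 + 1.000)Ma, so a = g sinθ/(1 + 1.000) = (9.81) sin 23.6° / 2.000 = 1.964 m/s².

a ≈ 1.96 m/s²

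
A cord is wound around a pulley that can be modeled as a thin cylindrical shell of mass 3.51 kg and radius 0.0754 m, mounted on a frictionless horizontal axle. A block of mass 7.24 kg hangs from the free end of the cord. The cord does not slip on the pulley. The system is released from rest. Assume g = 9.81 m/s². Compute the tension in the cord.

T ≈ 23.2 N

I = MR² = (3.51)(0.0754)² = 0.01995 kg·m².
Block: mg − T = ma. Pulley: TR = Iα. No-slip: a = αR, so T = (I/R²)a = 3.510·a.
Then mg = (m + 3.510)a, so a = (7.24)(9.81)/(7.24 + 3.510) = 6.607 m/s².
T = 3.510·a = 23.19 N.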